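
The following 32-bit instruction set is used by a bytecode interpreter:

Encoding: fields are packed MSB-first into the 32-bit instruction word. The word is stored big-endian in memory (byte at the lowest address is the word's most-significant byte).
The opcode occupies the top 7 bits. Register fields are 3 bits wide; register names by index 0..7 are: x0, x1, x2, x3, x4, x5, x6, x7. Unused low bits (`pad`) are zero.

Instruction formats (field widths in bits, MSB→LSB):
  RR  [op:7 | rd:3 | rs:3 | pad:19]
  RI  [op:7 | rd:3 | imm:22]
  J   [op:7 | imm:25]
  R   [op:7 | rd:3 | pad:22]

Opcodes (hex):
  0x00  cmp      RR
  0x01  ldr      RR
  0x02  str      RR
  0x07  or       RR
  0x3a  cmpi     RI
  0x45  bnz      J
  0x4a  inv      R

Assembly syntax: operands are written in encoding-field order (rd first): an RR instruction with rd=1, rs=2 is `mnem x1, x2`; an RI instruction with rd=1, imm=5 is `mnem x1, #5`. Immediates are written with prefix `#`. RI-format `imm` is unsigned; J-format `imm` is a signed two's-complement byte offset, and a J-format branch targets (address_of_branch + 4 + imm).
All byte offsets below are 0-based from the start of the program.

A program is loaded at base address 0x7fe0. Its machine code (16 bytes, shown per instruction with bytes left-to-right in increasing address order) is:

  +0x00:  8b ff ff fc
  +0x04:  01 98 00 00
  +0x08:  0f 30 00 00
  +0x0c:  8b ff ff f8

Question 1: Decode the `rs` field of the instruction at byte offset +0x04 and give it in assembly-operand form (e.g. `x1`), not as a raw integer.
@+04  big-endian(01 98 00 00) = 0x01980000
  top 7b → 0x0 → cmp [RR]
  [24:22] rd=6 = x6
  [21:19] rs=3 = x3

x3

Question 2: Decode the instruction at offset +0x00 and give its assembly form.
bnz #-4

@+00  big-endian(8b ff ff fc) = 0x8bfffffc
  op=0x8bfffffc>>25=0x45 ⇒ bnz (J)
  imm: (w>>0)&0x1ffffff=0x1fffffc (s25→-4) → #-4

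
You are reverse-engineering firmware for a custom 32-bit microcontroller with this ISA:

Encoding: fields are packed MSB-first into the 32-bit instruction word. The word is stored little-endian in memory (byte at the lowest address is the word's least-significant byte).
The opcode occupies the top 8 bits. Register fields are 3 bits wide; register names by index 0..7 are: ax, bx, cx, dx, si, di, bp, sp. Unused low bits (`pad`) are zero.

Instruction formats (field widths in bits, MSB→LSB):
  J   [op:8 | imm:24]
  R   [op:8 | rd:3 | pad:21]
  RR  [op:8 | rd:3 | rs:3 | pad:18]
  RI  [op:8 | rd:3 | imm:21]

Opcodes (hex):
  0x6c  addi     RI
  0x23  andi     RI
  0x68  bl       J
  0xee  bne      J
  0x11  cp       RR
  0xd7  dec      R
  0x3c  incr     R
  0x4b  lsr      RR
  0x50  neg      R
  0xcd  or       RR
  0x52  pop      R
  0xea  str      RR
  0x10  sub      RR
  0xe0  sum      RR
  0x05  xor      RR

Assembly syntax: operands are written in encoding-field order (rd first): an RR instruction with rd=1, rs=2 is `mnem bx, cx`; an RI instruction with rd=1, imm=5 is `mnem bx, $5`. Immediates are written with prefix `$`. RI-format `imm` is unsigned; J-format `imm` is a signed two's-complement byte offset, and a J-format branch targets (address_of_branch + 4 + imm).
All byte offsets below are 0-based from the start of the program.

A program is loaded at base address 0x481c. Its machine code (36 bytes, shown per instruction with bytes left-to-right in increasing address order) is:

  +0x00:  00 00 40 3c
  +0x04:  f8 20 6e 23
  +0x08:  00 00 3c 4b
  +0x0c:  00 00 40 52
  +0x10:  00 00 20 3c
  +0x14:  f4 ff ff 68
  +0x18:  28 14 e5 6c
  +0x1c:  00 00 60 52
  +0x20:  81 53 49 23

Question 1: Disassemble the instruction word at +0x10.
incr bx

off 0x10: read 00 00 20 3c as little → 0x3c200000
  top 8b → 0x3c → incr [R]
  rd: (w>>21)&0x7=0x1 → bx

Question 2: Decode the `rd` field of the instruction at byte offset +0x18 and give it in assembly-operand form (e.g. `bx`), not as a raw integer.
off 0x18: read 28 14 e5 6c as little → 0x6ce51428
  opcode bits[31:24]=0x6c: addi/RI
  rd@[23:21]=0x7 ⇒ sp
  imm@[20:0]=0x51428 ⇒ $332840

sp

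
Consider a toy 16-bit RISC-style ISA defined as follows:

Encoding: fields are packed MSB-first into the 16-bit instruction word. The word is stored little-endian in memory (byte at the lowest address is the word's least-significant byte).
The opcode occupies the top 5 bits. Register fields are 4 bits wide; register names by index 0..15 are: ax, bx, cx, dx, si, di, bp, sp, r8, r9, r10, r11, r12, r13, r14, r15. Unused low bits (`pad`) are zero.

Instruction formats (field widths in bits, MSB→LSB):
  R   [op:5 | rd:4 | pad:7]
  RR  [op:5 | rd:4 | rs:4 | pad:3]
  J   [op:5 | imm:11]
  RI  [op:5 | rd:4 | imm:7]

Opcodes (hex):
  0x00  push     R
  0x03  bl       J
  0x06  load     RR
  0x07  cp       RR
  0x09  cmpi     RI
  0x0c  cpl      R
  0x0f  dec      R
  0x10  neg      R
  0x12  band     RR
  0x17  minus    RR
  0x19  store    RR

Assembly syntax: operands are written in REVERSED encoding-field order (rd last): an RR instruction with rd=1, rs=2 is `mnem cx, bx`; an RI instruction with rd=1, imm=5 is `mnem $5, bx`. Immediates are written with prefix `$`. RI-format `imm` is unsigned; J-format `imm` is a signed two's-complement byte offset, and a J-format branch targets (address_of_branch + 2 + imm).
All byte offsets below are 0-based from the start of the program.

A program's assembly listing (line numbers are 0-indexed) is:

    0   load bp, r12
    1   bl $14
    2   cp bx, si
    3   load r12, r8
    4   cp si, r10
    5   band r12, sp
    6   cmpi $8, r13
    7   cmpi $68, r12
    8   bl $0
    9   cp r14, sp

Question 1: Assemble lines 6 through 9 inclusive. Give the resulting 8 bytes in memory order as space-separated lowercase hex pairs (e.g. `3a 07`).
line 6 (cmpi): pack op=0x9:5|rd=13:4|imm=8:7 = 0x4e88; little→ 88 4e
line 7 (cmpi): pack op=0x9:5|rd=12:4|imm=68:7 = 0x4e44; little→ 44 4e
line 8 (bl): pack op=0x3:5|imm=0:11 = 0x1800; little→ 00 18
line 9 (cp): pack op=0x7:5|rd=7:4|rs=14:4|pad=0:3 = 0x3bf0; little→ f0 3b

88 4e 44 4e 00 18 f0 3b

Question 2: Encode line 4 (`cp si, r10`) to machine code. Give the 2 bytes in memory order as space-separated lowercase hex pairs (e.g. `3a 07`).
20 3d

4. cp fields op=0x7:5|rd=10:4|rs=4:4|pad=0:3 → word 3d20h → 20 3d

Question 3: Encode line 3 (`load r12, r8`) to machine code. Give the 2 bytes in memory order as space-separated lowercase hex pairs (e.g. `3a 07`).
L3: load op=0x6:5|rd=8:4|rs=12:4|pad=0:3 ⇒ 0x3460 ⇒ little 60 34

60 34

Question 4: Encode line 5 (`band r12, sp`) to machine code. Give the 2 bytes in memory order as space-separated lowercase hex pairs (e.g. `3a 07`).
line 5 (band): pack op=0x12:5|rd=7:4|rs=12:4|pad=0:3 = 0x93e0; little→ e0 93

e0 93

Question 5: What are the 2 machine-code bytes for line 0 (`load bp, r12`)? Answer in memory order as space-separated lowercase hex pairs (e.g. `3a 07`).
30 36

line 0 (load): pack op=0x6:5|rd=12:4|rs=6:4|pad=0:3 = 0x3630; little→ 30 36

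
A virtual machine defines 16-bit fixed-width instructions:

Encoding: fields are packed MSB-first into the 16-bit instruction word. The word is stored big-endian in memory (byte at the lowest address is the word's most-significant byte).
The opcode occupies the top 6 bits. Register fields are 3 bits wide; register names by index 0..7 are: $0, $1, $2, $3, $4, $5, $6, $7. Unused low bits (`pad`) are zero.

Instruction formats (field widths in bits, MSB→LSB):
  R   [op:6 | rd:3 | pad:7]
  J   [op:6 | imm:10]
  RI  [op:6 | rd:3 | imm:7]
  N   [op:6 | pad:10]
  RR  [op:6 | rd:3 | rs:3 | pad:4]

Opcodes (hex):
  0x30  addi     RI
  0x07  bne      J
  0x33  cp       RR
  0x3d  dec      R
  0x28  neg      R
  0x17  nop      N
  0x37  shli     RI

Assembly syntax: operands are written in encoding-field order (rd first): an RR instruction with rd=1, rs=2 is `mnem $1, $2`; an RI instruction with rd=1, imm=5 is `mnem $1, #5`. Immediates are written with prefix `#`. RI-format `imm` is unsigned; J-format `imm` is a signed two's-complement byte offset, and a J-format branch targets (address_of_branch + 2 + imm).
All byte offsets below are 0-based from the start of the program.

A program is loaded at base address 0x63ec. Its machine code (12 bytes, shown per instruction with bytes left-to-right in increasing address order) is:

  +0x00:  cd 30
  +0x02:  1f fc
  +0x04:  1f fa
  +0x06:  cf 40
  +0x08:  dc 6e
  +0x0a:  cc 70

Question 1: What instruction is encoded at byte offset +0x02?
@+02  big-endian(1f fc) = 0x1ffc
  opcode bits[15:10]=0x7: bne/J
  imm@[9:0]=0x3fc (s10→-4) ⇒ #-4

bne #-4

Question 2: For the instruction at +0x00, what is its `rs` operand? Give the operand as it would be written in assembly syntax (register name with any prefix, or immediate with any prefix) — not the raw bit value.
+0x00: cd 30 ⇒ word 0xcd30 (big)
  op=0xcd30>>10=0x33 ⇒ cp (RR)
  rd: (w>>7)&0x7=0x2 → $2
  rs: (w>>4)&0x7=0x3 → $3

$3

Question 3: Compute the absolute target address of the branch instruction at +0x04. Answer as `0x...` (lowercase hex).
0x63ec

+0x04: 1f fa ⇒ word 0x1ffa (big)
  op=0x1ffa>>10=0x7 ⇒ bne (J)
  [9:0] imm=1018 (s10→-6) = #-6
  target = base 0x63ec + off 0x04 + 2 + imm -6 = 0x63ec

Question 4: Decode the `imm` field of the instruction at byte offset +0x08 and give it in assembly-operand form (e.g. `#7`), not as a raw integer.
#110

+0x08: dc 6e ⇒ word 0xdc6e (big)
  top 6b → 0x37 → shli [RI]
  [9:7] rd=0 = $0
  [6:0] imm=110 = #110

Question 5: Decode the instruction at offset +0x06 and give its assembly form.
cp $6, $4

[06] cf 40 → 0xcf40
  top 6b → 0x33 → cp [RR]
  rd@[9:7]=0x6 ⇒ $6
  rs@[6:4]=0x4 ⇒ $4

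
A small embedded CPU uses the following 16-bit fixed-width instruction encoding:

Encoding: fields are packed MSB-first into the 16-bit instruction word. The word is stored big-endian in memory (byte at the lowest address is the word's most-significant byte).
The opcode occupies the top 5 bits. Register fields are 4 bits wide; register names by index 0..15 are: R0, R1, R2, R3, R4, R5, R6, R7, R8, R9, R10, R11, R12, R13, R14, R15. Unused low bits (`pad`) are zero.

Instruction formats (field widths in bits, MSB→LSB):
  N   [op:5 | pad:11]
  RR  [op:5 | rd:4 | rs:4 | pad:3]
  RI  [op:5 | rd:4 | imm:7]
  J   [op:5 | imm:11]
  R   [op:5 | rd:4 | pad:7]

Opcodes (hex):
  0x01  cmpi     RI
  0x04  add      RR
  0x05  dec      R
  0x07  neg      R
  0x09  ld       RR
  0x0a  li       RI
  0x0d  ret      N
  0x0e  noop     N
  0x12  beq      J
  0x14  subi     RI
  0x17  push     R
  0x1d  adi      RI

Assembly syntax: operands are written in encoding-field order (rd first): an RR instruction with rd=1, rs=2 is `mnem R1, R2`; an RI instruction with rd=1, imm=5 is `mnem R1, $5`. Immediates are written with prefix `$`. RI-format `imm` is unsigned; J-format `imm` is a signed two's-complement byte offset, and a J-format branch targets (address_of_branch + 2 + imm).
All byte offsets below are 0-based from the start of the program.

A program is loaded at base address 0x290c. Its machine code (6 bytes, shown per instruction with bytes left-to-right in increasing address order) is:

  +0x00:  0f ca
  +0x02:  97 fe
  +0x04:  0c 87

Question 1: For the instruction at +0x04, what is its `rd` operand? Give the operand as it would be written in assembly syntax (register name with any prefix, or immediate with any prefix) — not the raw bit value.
R9

+0x04: 0c 87 ⇒ word 0x0c87 (big)
  top 5b → 0x1 → cmpi [RI]
  rd@[10:7]=0x9 ⇒ R9
  imm@[6:0]=0x7 ⇒ $7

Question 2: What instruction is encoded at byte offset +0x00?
cmpi R15, $74

+0x00: 0f ca ⇒ word 0x0fca (big)
  op=0x0fca>>11=0x1 ⇒ cmpi (RI)
  [10:7] rd=15 = R15
  [6:0] imm=74 = $74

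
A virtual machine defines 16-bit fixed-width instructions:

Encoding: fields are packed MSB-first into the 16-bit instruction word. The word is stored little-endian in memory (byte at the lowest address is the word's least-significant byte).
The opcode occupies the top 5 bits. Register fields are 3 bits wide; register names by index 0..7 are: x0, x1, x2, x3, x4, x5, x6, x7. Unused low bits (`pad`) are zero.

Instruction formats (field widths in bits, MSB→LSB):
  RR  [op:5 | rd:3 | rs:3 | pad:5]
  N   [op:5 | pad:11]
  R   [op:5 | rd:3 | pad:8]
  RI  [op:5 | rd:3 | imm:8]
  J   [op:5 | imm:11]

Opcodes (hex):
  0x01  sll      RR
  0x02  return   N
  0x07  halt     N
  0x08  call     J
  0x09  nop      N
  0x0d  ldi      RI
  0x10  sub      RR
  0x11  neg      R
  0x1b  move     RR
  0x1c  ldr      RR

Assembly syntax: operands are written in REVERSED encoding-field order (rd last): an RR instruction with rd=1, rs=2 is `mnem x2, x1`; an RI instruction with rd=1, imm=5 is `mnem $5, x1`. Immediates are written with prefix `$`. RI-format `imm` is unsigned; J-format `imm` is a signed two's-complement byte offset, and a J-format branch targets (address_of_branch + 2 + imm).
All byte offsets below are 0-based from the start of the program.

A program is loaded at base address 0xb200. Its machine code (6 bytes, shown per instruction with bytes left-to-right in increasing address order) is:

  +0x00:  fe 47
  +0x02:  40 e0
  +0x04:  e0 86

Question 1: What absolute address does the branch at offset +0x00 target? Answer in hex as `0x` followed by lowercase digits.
off 0x00: read fe 47 as little → 0x47fe
  opcode bits[15:11]=0x8: call/J
  [10:0] imm=2046 (s11→-2) = $-2
  target = base 0xb200 + off 0x00 + 2 + imm -2 = 0xb200

0xb200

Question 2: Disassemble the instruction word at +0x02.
+0x02: 40 e0 ⇒ word 0xe040 (little)
  op=0xe040>>11=0x1c ⇒ ldr (RR)
  rd: (w>>8)&0x7=0x0 → x0
  rs: (w>>5)&0x7=0x2 → x2

ldr x2, x0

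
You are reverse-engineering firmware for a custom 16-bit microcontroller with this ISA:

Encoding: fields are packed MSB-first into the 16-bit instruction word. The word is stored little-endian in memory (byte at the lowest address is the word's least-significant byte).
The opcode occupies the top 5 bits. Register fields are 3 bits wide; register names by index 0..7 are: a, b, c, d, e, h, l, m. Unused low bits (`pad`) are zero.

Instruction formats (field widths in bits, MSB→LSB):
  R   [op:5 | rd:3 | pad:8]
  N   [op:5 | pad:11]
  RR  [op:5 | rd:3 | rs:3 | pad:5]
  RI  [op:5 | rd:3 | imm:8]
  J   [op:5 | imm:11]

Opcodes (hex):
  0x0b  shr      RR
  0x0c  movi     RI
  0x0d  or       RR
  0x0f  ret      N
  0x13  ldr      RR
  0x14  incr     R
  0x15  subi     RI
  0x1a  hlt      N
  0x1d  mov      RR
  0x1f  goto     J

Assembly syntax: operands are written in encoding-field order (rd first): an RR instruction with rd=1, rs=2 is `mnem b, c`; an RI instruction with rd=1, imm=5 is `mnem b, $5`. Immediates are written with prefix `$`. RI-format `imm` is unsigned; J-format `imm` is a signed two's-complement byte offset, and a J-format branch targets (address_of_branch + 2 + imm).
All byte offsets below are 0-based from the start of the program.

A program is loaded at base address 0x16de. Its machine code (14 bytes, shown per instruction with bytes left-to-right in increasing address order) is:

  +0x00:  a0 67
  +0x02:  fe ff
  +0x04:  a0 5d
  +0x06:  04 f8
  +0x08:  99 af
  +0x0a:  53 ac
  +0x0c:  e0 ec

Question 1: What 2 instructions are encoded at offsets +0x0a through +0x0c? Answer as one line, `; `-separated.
subi e, $83; mov e, m

@+0a  little-endian(53 ac) = 0xac53
  op=0xac53>>11=0x15 ⇒ subi (RI)
  rd: (w>>8)&0x7=0x4 → e
  imm: (w>>0)&0xff=0x53 → $83
@+0c  little-endian(e0 ec) = 0xece0
  op=0xece0>>11=0x1d ⇒ mov (RR)
  rd: (w>>8)&0x7=0x4 → e
  rs: (w>>5)&0x7=0x7 → m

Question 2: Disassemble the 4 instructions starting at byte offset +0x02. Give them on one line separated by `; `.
off 0x02: read fe ff as little → 0xfffe
  top 5b → 0x1f → goto [J]
  [10:0] imm=2046 (s11→-2) = $-2
off 0x04: read a0 5d as little → 0x5da0
  top 5b → 0xb → shr [RR]
  [10:8] rd=5 = h
  [7:5] rs=5 = h
off 0x06: read 04 f8 as little → 0xf804
  top 5b → 0x1f → goto [J]
  [10:0] imm=4 = $4
off 0x08: read 99 af as little → 0xaf99
  top 5b → 0x15 → subi [RI]
  [10:8] rd=7 = m
  [7:0] imm=153 = $153

goto $-2; shr h, h; goto $4; subi m, $153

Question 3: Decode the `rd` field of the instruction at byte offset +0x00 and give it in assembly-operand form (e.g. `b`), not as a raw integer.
off 0x00: read a0 67 as little → 0x67a0
  opcode bits[15:11]=0xc: movi/RI
  [10:8] rd=7 = m
  [7:0] imm=160 = $160

m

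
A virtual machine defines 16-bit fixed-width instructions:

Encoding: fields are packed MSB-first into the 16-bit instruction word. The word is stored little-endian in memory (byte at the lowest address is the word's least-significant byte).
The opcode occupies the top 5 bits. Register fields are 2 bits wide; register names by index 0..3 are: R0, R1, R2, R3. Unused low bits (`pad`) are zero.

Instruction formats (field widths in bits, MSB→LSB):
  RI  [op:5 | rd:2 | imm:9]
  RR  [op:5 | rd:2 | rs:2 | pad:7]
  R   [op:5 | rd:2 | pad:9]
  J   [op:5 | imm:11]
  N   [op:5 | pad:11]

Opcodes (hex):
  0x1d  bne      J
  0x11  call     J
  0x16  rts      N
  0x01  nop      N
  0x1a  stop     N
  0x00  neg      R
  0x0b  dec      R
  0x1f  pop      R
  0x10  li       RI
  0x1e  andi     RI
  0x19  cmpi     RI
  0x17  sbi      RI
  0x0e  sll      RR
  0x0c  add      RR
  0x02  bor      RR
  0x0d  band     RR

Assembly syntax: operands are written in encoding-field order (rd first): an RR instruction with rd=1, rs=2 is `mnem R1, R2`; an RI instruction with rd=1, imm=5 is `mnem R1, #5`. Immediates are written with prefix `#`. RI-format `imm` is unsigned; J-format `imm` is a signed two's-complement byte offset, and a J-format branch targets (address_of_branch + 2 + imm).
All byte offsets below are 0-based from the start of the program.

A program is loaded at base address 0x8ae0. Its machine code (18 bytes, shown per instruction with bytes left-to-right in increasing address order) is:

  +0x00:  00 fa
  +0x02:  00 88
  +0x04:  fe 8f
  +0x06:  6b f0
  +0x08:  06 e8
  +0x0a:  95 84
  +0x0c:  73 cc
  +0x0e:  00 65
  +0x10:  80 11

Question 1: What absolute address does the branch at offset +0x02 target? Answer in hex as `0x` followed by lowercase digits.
[02] 00 88 → 0x8800
  top 5b → 0x11 → call [J]
  imm: (w>>0)&0x7ff=0x0 → #0
  target = base 0x8ae0 + off 0x02 + 2 + imm 0 = 0x8ae4

0x8ae4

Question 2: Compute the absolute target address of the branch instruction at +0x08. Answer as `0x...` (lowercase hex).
0x8af0

[08] 06 e8 → 0xe806
  opcode bits[15:11]=0x1d: bne/J
  [10:0] imm=6 = #6
  target = base 0x8ae0 + off 0x08 + 2 + imm 6 = 0x8af0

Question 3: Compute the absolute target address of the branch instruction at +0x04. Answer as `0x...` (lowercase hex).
0x8ae4

[04] fe 8f → 0x8ffe
  opcode bits[15:11]=0x11: call/J
  imm@[10:0]=0x7fe (s11→-2) ⇒ #-2
  target = base 0x8ae0 + off 0x04 + 2 + imm -2 = 0x8ae4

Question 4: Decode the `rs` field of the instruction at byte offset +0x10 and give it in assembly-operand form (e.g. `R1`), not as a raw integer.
R3

@+10  little-endian(80 11) = 0x1180
  op=0x1180>>11=0x2 ⇒ bor (RR)
  [10:9] rd=0 = R0
  [8:7] rs=3 = R3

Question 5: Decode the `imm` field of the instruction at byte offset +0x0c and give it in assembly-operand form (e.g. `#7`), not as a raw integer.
@+0c  little-endian(73 cc) = 0xcc73
  opcode bits[15:11]=0x19: cmpi/RI
  [10:9] rd=2 = R2
  [8:0] imm=115 = #115

#115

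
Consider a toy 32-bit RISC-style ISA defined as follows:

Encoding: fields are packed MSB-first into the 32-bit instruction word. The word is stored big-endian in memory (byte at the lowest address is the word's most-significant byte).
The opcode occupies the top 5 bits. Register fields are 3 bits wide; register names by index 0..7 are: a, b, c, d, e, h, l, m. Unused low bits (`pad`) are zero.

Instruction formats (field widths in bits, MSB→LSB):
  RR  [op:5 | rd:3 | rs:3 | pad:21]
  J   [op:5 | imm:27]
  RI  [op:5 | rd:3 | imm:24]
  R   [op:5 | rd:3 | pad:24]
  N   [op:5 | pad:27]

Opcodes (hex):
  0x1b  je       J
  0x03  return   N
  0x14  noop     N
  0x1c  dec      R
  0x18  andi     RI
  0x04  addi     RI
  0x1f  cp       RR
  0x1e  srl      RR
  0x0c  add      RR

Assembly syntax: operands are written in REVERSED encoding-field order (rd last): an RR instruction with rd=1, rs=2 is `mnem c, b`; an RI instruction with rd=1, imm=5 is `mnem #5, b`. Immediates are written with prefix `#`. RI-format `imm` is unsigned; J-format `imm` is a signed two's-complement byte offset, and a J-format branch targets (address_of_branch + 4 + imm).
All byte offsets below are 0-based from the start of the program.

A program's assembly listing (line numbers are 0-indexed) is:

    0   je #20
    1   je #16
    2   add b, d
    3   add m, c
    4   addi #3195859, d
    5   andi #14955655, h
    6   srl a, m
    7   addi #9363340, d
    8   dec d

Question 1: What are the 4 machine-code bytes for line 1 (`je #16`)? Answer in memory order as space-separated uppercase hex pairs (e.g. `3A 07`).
line 1 (je): pack op=0x1b:5|imm=16:27 = 0xd8000010; big→ d8 00 00 10

D8 00 00 10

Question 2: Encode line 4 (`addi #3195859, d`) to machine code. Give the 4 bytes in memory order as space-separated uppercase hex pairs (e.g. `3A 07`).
L4: addi op=0x4:5|rd=3:3|imm=3195859:24 ⇒ 0x2330c3d3 ⇒ big 23 30 c3 d3

23 30 C3 D3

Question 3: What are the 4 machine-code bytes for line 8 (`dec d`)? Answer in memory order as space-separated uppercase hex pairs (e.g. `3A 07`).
L8: dec op=0x1c:5|rd=3:3|pad=0:24 ⇒ 0xe3000000 ⇒ big e3 00 00 00

E3 00 00 00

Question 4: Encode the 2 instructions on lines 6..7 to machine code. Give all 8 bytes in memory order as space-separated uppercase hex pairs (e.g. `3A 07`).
6. srl fields op=0x1e:5|rd=7:3|rs=0:3|pad=0:21 → word f7000000h → f7 00 00 00
7. addi fields op=0x4:5|rd=3:3|imm=9363340:24 → word 238edf8ch → 23 8e df 8c

F7 00 00 00 23 8E DF 8C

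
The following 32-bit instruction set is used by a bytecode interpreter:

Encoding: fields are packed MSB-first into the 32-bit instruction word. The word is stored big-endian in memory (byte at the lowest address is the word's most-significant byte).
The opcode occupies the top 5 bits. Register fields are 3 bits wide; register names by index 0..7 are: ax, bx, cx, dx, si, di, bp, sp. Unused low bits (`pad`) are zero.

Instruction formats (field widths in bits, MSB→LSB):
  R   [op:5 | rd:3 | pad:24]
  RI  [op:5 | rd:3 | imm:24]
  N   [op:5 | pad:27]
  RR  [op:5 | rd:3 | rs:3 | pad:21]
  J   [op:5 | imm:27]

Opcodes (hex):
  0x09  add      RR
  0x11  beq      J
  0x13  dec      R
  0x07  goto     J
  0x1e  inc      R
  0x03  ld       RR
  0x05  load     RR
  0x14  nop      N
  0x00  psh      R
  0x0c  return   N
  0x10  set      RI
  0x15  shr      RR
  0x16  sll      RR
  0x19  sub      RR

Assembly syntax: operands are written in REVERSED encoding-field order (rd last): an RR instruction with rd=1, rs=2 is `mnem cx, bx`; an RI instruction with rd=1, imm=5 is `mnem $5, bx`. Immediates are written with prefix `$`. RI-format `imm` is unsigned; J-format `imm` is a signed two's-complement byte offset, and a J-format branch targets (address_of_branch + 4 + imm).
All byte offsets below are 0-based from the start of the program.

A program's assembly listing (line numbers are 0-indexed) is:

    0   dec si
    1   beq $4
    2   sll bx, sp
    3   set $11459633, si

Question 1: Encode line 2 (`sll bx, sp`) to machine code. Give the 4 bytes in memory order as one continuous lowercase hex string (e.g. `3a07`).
b7200000

line 2 (sll): pack op=0x16:5|rd=7:3|rs=1:3|pad=0:21 = 0xb7200000; big→ b7 20 00 00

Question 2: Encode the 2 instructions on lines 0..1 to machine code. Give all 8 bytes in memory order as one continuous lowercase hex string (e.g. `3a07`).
9c00000088000004

L0: dec op=0x13:5|rd=4:3|pad=0:24 ⇒ 0x9c000000 ⇒ big 9c 00 00 00
L1: beq op=0x11:5|imm=4:27 ⇒ 0x88000004 ⇒ big 88 00 00 04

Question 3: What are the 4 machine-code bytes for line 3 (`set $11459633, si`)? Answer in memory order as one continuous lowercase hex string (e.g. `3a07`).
line 3 (set): pack op=0x10:5|rd=4:3|imm=11459633:24 = 0x84aedc31; big→ 84 ae dc 31

84aedc31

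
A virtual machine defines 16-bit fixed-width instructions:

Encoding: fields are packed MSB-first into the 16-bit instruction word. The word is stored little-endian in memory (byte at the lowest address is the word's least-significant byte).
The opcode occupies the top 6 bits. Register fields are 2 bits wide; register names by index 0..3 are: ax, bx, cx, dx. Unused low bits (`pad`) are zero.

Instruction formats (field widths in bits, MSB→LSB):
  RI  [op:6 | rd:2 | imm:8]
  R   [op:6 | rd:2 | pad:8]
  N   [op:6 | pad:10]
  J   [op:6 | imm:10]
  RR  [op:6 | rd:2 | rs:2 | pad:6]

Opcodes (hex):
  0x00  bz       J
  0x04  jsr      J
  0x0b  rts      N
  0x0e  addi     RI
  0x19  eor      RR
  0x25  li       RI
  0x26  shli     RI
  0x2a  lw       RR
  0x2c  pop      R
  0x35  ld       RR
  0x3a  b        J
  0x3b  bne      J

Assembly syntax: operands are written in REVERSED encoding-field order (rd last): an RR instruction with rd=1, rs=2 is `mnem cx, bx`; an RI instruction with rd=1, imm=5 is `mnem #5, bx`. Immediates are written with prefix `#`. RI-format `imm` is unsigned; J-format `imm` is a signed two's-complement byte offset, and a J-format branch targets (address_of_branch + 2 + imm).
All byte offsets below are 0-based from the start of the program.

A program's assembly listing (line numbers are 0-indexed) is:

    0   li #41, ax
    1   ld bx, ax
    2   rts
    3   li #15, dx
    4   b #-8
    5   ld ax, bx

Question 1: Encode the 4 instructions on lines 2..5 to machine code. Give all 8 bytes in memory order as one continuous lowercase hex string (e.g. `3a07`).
L2: rts op=0xb:6|pad=0:10 ⇒ 0x2c00 ⇒ little 00 2c
L3: li op=0x25:6|rd=3:2|imm=15:8 ⇒ 0x970f ⇒ little 0f 97
L4: b op=0x3a:6|imm=-8:10 ⇒ 0xebf8 ⇒ little f8 eb
L5: ld op=0x35:6|rd=1:2|rs=0:2|pad=0:6 ⇒ 0xd500 ⇒ little 00 d5

002c0f97f8eb00d5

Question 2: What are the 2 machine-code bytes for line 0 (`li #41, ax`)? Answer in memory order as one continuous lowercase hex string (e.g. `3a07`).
2994

L0: li op=0x25:6|rd=0:2|imm=41:8 ⇒ 0x9429 ⇒ little 29 94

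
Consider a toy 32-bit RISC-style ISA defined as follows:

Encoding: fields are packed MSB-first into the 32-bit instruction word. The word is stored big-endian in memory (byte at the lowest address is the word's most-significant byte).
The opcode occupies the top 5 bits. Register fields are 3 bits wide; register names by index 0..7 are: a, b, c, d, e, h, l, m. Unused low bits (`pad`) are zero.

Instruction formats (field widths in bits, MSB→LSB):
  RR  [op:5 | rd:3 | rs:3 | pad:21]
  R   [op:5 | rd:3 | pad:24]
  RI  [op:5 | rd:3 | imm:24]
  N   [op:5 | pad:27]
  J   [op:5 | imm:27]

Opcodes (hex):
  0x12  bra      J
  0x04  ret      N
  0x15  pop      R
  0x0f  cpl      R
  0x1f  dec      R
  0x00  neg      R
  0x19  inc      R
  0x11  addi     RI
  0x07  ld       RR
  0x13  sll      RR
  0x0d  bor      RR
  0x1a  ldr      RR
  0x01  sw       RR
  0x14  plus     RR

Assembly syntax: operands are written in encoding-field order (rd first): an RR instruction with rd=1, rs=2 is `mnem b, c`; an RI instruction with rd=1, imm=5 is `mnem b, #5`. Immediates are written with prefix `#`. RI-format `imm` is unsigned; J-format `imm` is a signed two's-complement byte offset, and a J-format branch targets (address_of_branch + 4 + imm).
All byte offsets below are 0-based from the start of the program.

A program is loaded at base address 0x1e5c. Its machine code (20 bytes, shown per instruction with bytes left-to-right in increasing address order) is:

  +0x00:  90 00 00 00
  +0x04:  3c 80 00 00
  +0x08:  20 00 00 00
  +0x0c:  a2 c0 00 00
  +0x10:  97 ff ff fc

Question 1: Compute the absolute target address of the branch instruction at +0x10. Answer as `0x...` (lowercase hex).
0x1e6c

off 0x10: read 97 ff ff fc as big → 0x97fffffc
  top 5b → 0x12 → bra [J]
  imm@[26:0]=0x7fffffc (s27→-4) ⇒ #-4
  target = base 0x1e5c + off 0x10 + 4 + imm -4 = 0x1e6c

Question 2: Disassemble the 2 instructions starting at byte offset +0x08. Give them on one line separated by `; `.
ret; plus c, l

+0x08: 20 00 00 00 ⇒ word 0x20000000 (big)
  op=0x20000000>>27=0x4 ⇒ ret (N)
+0x0c: a2 c0 00 00 ⇒ word 0xa2c00000 (big)
  op=0xa2c00000>>27=0x14 ⇒ plus (RR)
  rd: (w>>24)&0x7=0x2 → c
  rs: (w>>21)&0x7=0x6 → l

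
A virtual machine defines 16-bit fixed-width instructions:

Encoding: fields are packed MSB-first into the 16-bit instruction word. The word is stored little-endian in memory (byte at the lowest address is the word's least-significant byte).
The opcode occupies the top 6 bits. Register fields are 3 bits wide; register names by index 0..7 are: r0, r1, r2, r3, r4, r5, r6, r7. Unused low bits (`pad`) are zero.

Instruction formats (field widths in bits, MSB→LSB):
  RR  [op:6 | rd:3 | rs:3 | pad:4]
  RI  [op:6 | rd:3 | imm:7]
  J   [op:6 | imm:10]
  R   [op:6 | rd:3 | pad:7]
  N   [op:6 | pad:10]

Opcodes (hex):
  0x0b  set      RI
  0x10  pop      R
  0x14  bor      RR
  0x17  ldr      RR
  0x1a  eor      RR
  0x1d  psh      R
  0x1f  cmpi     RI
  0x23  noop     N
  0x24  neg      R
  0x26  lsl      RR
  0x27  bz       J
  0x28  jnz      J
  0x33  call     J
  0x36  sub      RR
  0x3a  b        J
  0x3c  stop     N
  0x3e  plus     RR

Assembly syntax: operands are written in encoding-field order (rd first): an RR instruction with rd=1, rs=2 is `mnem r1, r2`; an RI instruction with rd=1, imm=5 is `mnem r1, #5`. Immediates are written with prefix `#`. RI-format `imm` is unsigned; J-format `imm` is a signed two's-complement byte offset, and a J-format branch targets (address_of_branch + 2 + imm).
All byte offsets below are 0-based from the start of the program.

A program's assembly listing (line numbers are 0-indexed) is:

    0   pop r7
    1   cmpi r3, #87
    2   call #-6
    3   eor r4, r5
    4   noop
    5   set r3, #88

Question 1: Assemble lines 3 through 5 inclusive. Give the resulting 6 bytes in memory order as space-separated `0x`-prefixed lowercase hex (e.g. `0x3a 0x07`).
0x50 0x6a 0x00 0x8c 0xd8 0x2d

L3: eor op=0x1a:6|rd=4:3|rs=5:3|pad=0:4 ⇒ 0x6a50 ⇒ little 50 6a
L4: noop op=0x23:6|pad=0:10 ⇒ 0x8c00 ⇒ little 00 8c
L5: set op=0xb:6|rd=3:3|imm=88:7 ⇒ 0x2dd8 ⇒ little d8 2d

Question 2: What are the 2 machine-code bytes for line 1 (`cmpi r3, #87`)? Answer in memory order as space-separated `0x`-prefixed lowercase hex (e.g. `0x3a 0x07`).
0xd7 0x7d

1. cmpi fields op=0x1f:6|rd=3:3|imm=87:7 → word 7dd7h → d7 7d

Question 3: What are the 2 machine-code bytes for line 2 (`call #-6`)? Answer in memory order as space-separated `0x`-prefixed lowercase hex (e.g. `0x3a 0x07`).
line 2 (call): pack op=0x33:6|imm=-6:10 = 0xcffa; little→ fa cf

0xfa 0xcf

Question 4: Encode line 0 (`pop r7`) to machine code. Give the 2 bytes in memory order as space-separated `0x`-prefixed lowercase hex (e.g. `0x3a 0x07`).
0. pop fields op=0x10:6|rd=7:3|pad=0:7 → word 4380h → 80 43

0x80 0x43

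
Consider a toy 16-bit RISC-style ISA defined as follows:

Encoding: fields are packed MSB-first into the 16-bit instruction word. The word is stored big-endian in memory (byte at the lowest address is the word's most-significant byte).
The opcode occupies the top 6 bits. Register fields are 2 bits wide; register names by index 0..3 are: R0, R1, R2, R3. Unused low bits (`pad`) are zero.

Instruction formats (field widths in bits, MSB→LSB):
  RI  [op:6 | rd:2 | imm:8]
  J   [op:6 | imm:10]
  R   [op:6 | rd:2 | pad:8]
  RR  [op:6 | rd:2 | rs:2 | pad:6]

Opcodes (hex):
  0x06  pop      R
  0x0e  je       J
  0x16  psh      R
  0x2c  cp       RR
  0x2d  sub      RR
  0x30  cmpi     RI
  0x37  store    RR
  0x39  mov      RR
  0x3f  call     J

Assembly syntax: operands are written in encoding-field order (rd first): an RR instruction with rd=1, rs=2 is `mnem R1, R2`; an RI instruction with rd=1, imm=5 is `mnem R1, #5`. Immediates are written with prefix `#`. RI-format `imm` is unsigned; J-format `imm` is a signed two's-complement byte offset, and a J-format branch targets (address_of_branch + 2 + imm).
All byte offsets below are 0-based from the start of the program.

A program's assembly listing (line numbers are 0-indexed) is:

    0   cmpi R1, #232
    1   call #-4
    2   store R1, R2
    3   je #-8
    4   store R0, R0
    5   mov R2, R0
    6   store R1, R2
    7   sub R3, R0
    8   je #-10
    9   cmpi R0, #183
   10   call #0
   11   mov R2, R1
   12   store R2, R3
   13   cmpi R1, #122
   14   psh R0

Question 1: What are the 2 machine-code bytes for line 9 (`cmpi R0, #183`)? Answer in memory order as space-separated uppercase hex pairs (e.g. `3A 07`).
C0 B7

9. cmpi fields op=0x30:6|rd=0:2|imm=183:8 → word c0b7h → c0 b7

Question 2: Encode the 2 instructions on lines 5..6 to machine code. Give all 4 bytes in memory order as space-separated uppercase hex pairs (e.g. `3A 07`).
5. mov fields op=0x39:6|rd=2:2|rs=0:2|pad=0:6 → word e600h → e6 00
6. store fields op=0x37:6|rd=1:2|rs=2:2|pad=0:6 → word dd80h → dd 80

E6 00 DD 80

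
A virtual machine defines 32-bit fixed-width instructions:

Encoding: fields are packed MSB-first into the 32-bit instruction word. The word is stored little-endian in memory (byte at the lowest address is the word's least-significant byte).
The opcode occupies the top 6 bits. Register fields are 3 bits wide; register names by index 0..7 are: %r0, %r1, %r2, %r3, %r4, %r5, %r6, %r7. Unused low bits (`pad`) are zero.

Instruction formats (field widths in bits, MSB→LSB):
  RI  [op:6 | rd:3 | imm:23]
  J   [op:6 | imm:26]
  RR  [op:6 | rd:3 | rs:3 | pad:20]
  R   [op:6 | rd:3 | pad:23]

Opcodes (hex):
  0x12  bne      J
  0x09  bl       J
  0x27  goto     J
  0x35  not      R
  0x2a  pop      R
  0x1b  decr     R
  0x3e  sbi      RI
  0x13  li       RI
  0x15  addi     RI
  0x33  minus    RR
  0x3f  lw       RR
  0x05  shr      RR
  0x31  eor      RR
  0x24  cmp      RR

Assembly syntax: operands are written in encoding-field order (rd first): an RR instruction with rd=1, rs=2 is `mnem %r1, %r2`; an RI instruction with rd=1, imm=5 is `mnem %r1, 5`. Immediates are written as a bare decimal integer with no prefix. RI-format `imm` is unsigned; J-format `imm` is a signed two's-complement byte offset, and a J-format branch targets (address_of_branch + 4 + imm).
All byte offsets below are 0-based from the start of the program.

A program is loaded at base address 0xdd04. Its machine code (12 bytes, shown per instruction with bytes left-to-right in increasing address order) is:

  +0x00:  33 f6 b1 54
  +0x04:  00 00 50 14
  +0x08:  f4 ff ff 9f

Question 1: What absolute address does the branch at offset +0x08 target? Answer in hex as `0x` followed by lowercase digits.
[08] f4 ff ff 9f → 0x9ffffff4
  top 6b → 0x27 → goto [J]
  [25:0] imm=67108852 (s26→-12) = -12
  target = base 0xdd04 + off 0x08 + 4 + imm -12 = 0xdd04

0xdd04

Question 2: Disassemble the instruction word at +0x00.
addi %r1, 3274291

@+00  little-endian(33 f6 b1 54) = 0x54b1f633
  op=0x54b1f633>>26=0x15 ⇒ addi (RI)
  rd@[25:23]=0x1 ⇒ %r1
  imm@[22:0]=0x31f633 ⇒ 3274291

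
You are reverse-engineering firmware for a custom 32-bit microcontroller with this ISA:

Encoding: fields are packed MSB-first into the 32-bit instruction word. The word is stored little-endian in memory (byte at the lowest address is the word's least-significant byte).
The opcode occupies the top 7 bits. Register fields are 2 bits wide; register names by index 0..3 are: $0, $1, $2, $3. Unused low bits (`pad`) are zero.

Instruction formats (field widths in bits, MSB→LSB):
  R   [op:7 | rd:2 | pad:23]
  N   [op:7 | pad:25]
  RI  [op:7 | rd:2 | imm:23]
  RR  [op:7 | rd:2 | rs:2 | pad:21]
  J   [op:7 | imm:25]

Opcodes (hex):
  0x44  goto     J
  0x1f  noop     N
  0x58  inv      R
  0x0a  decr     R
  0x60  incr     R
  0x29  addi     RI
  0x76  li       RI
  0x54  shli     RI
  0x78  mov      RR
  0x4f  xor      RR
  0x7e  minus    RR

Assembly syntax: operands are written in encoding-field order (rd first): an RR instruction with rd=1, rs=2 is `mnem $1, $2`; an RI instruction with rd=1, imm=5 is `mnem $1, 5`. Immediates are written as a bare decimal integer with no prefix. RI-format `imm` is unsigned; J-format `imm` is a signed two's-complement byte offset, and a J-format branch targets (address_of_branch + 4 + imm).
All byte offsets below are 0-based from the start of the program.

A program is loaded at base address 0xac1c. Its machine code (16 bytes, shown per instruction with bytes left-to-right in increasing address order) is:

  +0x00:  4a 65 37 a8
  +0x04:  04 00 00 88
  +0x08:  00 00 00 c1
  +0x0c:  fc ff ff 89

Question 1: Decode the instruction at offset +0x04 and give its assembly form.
off 0x04: read 04 00 00 88 as little → 0x88000004
  top 7b → 0x44 → goto [J]
  imm: (w>>0)&0x1ffffff=0x4 → 4

goto 4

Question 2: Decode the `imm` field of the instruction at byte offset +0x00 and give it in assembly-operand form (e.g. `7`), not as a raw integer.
@+00  little-endian(4a 65 37 a8) = 0xa837654a
  op=0xa837654a>>25=0x54 ⇒ shli (RI)
  [24:23] rd=0 = $0
  [22:0] imm=3630410 = 3630410

3630410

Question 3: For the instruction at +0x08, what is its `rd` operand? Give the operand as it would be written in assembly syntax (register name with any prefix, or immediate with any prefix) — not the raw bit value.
[08] 00 00 00 c1 → 0xc1000000
  top 7b → 0x60 → incr [R]
  rd@[24:23]=0x2 ⇒ $2

$2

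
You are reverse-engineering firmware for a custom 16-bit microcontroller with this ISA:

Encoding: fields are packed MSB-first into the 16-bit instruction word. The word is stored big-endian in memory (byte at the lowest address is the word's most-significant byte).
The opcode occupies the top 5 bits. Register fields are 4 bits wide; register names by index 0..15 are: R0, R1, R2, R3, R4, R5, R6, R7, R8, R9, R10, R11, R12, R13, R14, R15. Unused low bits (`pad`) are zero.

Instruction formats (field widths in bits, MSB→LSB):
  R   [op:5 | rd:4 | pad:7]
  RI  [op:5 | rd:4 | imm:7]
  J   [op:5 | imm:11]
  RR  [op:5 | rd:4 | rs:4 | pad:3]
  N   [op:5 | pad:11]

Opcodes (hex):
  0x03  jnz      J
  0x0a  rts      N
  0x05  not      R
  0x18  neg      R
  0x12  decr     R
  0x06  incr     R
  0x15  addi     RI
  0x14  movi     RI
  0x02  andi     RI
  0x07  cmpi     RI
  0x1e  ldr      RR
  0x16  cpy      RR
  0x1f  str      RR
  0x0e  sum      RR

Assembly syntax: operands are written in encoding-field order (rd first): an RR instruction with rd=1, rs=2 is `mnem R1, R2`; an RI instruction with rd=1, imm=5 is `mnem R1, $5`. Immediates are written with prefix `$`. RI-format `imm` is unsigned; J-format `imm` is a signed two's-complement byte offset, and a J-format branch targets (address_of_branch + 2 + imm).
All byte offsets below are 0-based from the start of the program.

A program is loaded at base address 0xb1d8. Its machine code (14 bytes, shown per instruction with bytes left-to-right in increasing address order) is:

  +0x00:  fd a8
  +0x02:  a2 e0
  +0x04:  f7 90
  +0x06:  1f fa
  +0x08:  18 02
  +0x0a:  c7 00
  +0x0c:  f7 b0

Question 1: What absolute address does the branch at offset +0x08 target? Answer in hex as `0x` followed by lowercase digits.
+0x08: 18 02 ⇒ word 0x1802 (big)
  top 5b → 0x3 → jnz [J]
  [10:0] imm=2 = $2
  target = base 0xb1d8 + off 0x08 + 2 + imm 2 = 0xb1e4

0xb1e4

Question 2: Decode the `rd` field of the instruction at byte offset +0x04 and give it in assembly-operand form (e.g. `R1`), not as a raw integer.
@+04  big-endian(f7 90) = 0xf790
  opcode bits[15:11]=0x1e: ldr/RR
  [10:7] rd=15 = R15
  [6:3] rs=2 = R2

R15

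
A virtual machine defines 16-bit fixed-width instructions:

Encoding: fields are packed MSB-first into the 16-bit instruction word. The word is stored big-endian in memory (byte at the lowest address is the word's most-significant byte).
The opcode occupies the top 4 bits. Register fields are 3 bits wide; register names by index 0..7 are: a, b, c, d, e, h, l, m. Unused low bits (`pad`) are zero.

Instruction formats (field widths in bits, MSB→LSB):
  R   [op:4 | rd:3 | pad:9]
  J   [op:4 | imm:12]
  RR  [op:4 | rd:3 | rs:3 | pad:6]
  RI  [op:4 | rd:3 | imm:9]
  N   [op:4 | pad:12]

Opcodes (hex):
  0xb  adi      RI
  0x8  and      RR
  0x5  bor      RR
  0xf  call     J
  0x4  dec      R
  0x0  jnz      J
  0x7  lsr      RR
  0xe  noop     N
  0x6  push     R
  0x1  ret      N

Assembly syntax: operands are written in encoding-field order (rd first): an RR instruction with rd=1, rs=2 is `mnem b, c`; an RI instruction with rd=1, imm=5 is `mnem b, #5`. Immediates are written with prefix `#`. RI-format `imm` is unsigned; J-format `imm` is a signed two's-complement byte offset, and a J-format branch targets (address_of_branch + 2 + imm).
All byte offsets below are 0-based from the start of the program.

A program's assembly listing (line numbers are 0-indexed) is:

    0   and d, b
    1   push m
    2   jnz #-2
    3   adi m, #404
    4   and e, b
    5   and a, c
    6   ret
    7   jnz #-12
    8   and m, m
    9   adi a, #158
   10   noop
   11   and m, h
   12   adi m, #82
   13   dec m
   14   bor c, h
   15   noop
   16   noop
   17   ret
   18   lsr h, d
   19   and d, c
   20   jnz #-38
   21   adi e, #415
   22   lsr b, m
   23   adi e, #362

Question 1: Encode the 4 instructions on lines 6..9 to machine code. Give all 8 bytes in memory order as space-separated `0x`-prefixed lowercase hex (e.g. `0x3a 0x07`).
6. ret fields op=0x1:4|pad=0:12 → word 1000h → 10 00
7. jnz fields op=0x0:4|imm=-12:12 → word 0ff4h → 0f f4
8. and fields op=0x8:4|rd=7:3|rs=7:3|pad=0:6 → word 8fc0h → 8f c0
9. adi fields op=0xb:4|rd=0:3|imm=158:9 → word b09eh → b0 9e

0x10 0x00 0x0f 0xf4 0x8f 0xc0 0xb0 0x9e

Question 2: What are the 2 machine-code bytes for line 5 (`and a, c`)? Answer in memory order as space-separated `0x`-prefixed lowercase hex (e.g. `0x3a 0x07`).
line 5 (and): pack op=0x8:4|rd=0:3|rs=2:3|pad=0:6 = 0x8080; big→ 80 80

0x80 0x80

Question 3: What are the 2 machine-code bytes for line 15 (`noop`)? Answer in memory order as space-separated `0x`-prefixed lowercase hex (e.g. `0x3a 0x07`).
0xe0 0x00

line 15 (noop): pack op=0xe:4|pad=0:12 = 0xe000; big→ e0 00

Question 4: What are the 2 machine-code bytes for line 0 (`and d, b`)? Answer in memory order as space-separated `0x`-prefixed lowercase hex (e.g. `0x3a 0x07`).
0x86 0x40

line 0 (and): pack op=0x8:4|rd=3:3|rs=1:3|pad=0:6 = 0x8640; big→ 86 40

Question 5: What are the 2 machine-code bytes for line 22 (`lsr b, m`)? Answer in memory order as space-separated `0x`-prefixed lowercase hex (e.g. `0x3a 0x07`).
0x73 0xc0

L22: lsr op=0x7:4|rd=1:3|rs=7:3|pad=0:6 ⇒ 0x73c0 ⇒ big 73 c0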